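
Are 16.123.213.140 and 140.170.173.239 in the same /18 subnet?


Mask: 255.255.192.0
16.123.213.140 AND mask = 16.123.192.0
140.170.173.239 AND mask = 140.170.128.0
No, different subnets (16.123.192.0 vs 140.170.128.0)


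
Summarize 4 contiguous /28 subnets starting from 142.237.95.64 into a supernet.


Original prefix: /28
Number of subnets: 4 = 2^2
New prefix = 28 - 2 = 26
Supernet: 142.237.95.64/26


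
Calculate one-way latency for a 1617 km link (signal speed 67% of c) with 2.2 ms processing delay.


Speed = 0.67 * 3e5 km/s = 201000 km/s
Propagation delay = 1617 / 201000 = 0.008 s = 8.0448 ms
Processing delay = 2.2 ms
Total one-way latency = 10.2448 ms


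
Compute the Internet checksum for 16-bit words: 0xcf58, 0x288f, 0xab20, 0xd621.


Sum all words (with carry folding):
+ 0xcf58 = 0xcf58
+ 0x288f = 0xf7e7
+ 0xab20 = 0xa308
+ 0xd621 = 0x792a
One's complement: ~0x792a
Checksum = 0x86d5


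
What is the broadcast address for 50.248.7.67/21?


Network: 50.248.0.0/21
Host bits = 11
Set all host bits to 1:
Broadcast: 50.248.7.255


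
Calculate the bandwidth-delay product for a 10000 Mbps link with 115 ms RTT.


BDP = bandwidth * RTT
= 10000 Mbps * 115 ms
= 10000 * 1e6 * 115 / 1000 bits
= 1150000000 bits
= 143750000 bytes
= 140380.8594 KB
BDP = 1150000000 bits (143750000 bytes)


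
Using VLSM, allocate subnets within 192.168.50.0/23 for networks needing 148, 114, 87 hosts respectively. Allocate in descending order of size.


148 hosts -> /24 (254 usable): 192.168.50.0/24
114 hosts -> /25 (126 usable): 192.168.51.0/25
87 hosts -> /25 (126 usable): 192.168.51.128/25
Allocation: 192.168.50.0/24 (148 hosts, 254 usable); 192.168.51.0/25 (114 hosts, 126 usable); 192.168.51.128/25 (87 hosts, 126 usable)


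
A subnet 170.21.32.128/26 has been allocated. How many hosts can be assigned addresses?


Host bits = 32 - 26 = 6
Total addresses = 2^6 = 64
Usable = total - 2 (network and broadcast)
Usable hosts: 62


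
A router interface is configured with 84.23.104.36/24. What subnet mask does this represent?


/24 means 24 network bits, 8 host bits
Binary: 11111111111111111111111100000000
Mask: 255.255.255.0


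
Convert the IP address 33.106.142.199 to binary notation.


33 = 00100001
106 = 01101010
142 = 10001110
199 = 11000111
Binary: 00100001.01101010.10001110.11000111


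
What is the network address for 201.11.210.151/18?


IP:   11001001.00001011.11010010.10010111
Mask: 11111111.11111111.11000000.00000000
AND operation:
Net:  11001001.00001011.11000000.00000000
Network: 201.11.192.0/18


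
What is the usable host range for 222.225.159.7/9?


Network: 222.128.0.0
Broadcast: 222.255.255.255
First usable = network + 1
Last usable = broadcast - 1
Range: 222.128.0.1 to 222.255.255.254


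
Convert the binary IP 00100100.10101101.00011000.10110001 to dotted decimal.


00100100 = 36
10101101 = 173
00011000 = 24
10110001 = 177
IP: 36.173.24.177


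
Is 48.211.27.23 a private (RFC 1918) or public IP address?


RFC 1918 private ranges:
  10.0.0.0/8 (10.0.0.0 - 10.255.255.255)
  172.16.0.0/12 (172.16.0.0 - 172.31.255.255)
  192.168.0.0/16 (192.168.0.0 - 192.168.255.255)
Public (not in any RFC 1918 range)


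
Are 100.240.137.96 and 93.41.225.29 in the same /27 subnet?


Mask: 255.255.255.224
100.240.137.96 AND mask = 100.240.137.96
93.41.225.29 AND mask = 93.41.225.0
No, different subnets (100.240.137.96 vs 93.41.225.0)


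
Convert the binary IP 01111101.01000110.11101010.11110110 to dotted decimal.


01111101 = 125
01000110 = 70
11101010 = 234
11110110 = 246
IP: 125.70.234.246


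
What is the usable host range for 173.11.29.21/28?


Network: 173.11.29.16
Broadcast: 173.11.29.31
First usable = network + 1
Last usable = broadcast - 1
Range: 173.11.29.17 to 173.11.29.30


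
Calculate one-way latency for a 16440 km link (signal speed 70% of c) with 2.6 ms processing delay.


Speed = 0.7 * 3e5 km/s = 210000 km/s
Propagation delay = 16440 / 210000 = 0.0783 s = 78.2857 ms
Processing delay = 2.6 ms
Total one-way latency = 80.8857 ms


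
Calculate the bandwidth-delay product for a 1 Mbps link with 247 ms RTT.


BDP = bandwidth * RTT
= 1 Mbps * 247 ms
= 1 * 1e6 * 247 / 1000 bits
= 247000 bits
= 30875 bytes
= 30.1514 KB
BDP = 247000 bits (30875 bytes)


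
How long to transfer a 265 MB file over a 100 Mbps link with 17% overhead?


Effective throughput = 100 * (1 - 17/100) = 83 Mbps
File size in Mb = 265 * 8 = 2120 Mb
Time = 2120 / 83
Time = 25.5422 seconds


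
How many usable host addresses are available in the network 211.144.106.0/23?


Host bits = 32 - 23 = 9
Total addresses = 2^9 = 512
Usable = total - 2 (network and broadcast)
Usable hosts: 510


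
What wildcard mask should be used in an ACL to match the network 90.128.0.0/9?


Subnet mask: 255.128.0.0
Wildcard = 255.255.255.255 - subnet mask
255 - 255 = 0
255 - 128 = 127
255 - 0 = 255
255 - 0 = 255
Wildcard: 0.127.255.255


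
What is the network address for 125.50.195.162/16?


IP:   01111101.00110010.11000011.10100010
Mask: 11111111.11111111.00000000.00000000
AND operation:
Net:  01111101.00110010.00000000.00000000
Network: 125.50.0.0/16


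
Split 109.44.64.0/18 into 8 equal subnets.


New prefix = 18 + 3 = 21
Each subnet has 2048 addresses
  109.44.64.0/21
  109.44.72.0/21
  109.44.80.0/21
  109.44.88.0/21
  109.44.96.0/21
  109.44.104.0/21
  109.44.112.0/21
  109.44.120.0/21
Subnets: 109.44.64.0/21, 109.44.72.0/21, 109.44.80.0/21, 109.44.88.0/21, 109.44.96.0/21, 109.44.104.0/21, 109.44.112.0/21, 109.44.120.0/21


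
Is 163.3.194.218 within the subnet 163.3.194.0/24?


Subnet network: 163.3.194.0
Test IP AND mask: 163.3.194.0
Yes, 163.3.194.218 is in 163.3.194.0/24


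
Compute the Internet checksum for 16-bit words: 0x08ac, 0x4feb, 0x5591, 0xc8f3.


Sum all words (with carry folding):
+ 0x08ac = 0x08ac
+ 0x4feb = 0x5897
+ 0x5591 = 0xae28
+ 0xc8f3 = 0x771c
One's complement: ~0x771c
Checksum = 0x88e3


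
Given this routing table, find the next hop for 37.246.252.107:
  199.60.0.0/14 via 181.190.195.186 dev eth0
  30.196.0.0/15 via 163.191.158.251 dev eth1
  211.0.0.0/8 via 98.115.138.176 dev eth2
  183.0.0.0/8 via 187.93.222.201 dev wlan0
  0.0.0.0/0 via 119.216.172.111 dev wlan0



Longest prefix match for 37.246.252.107:
  /14 199.60.0.0: no
  /15 30.196.0.0: no
  /8 211.0.0.0: no
  /8 183.0.0.0: no
  /0 0.0.0.0: MATCH
Selected: next-hop 119.216.172.111 via wlan0 (matched /0)


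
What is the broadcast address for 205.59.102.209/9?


Network: 205.0.0.0/9
Host bits = 23
Set all host bits to 1:
Broadcast: 205.127.255.255


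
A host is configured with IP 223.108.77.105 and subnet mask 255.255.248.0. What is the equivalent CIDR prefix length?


Binary: 11111111.11111111.11111000.00000000
Count leading 1s
Prefix: /21


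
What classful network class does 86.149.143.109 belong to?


First octet: 86
Binary: 01010110
0xxxxxxx -> Class A (1-126)
Class A, default mask 255.0.0.0 (/8)


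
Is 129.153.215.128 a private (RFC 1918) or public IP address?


RFC 1918 private ranges:
  10.0.0.0/8 (10.0.0.0 - 10.255.255.255)
  172.16.0.0/12 (172.16.0.0 - 172.31.255.255)
  192.168.0.0/16 (192.168.0.0 - 192.168.255.255)
Public (not in any RFC 1918 range)


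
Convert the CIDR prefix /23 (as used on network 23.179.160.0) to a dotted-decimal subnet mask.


/23 means 23 network bits, 9 host bits
Binary: 11111111111111111111111000000000
Mask: 255.255.254.0


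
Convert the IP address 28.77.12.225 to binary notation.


28 = 00011100
77 = 01001101
12 = 00001100
225 = 11100001
Binary: 00011100.01001101.00001100.11100001


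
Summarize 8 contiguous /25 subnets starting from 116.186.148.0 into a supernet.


Original prefix: /25
Number of subnets: 8 = 2^3
New prefix = 25 - 3 = 22
Supernet: 116.186.148.0/22


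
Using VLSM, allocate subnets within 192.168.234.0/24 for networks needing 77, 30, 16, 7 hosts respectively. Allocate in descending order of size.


77 hosts -> /25 (126 usable): 192.168.234.0/25
30 hosts -> /27 (30 usable): 192.168.234.128/27
16 hosts -> /27 (30 usable): 192.168.234.160/27
7 hosts -> /28 (14 usable): 192.168.234.192/28
Allocation: 192.168.234.0/25 (77 hosts, 126 usable); 192.168.234.128/27 (30 hosts, 30 usable); 192.168.234.160/27 (16 hosts, 30 usable); 192.168.234.192/28 (7 hosts, 14 usable)


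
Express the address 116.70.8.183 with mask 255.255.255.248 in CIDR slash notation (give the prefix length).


Binary: 11111111.11111111.11111111.11111000
Count leading 1s
Prefix: /29


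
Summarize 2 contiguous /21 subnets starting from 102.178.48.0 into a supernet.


Original prefix: /21
Number of subnets: 2 = 2^1
New prefix = 21 - 1 = 20
Supernet: 102.178.48.0/20


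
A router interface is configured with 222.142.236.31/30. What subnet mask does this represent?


/30 means 30 network bits, 2 host bits
Binary: 11111111111111111111111111111100
Mask: 255.255.255.252


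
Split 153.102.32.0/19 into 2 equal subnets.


New prefix = 19 + 1 = 20
Each subnet has 4096 addresses
  153.102.32.0/20
  153.102.48.0/20
Subnets: 153.102.32.0/20, 153.102.48.0/20


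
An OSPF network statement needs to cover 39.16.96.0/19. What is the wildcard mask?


Subnet mask: 255.255.224.0
Wildcard = 255.255.255.255 - subnet mask
255 - 255 = 0
255 - 255 = 0
255 - 224 = 31
255 - 0 = 255
Wildcard: 0.0.31.255


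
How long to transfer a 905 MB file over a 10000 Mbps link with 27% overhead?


Effective throughput = 10000 * (1 - 27/100) = 7300 Mbps
File size in Mb = 905 * 8 = 7240 Mb
Time = 7240 / 7300
Time = 0.9918 seconds


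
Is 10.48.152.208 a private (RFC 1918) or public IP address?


RFC 1918 private ranges:
  10.0.0.0/8 (10.0.0.0 - 10.255.255.255)
  172.16.0.0/12 (172.16.0.0 - 172.31.255.255)
  192.168.0.0/16 (192.168.0.0 - 192.168.255.255)
Private (in 10.0.0.0/8)


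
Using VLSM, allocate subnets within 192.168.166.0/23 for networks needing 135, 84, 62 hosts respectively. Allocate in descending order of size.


135 hosts -> /24 (254 usable): 192.168.166.0/24
84 hosts -> /25 (126 usable): 192.168.167.0/25
62 hosts -> /26 (62 usable): 192.168.167.128/26
Allocation: 192.168.166.0/24 (135 hosts, 254 usable); 192.168.167.0/25 (84 hosts, 126 usable); 192.168.167.128/26 (62 hosts, 62 usable)


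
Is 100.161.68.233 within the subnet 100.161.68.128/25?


Subnet network: 100.161.68.128
Test IP AND mask: 100.161.68.128
Yes, 100.161.68.233 is in 100.161.68.128/25


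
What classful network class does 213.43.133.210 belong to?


First octet: 213
Binary: 11010101
110xxxxx -> Class C (192-223)
Class C, default mask 255.255.255.0 (/24)


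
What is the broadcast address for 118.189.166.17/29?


Network: 118.189.166.16/29
Host bits = 3
Set all host bits to 1:
Broadcast: 118.189.166.23


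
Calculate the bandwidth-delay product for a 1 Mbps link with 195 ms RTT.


BDP = bandwidth * RTT
= 1 Mbps * 195 ms
= 1 * 1e6 * 195 / 1000 bits
= 195000 bits
= 24375 bytes
= 23.8037 KB
BDP = 195000 bits (24375 bytes)


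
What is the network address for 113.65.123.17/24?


IP:   01110001.01000001.01111011.00010001
Mask: 11111111.11111111.11111111.00000000
AND operation:
Net:  01110001.01000001.01111011.00000000
Network: 113.65.123.0/24


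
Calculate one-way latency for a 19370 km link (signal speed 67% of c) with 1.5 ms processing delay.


Speed = 0.67 * 3e5 km/s = 201000 km/s
Propagation delay = 19370 / 201000 = 0.0964 s = 96.3682 ms
Processing delay = 1.5 ms
Total one-way latency = 97.8682 ms


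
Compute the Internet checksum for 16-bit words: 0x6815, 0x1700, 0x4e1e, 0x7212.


Sum all words (with carry folding):
+ 0x6815 = 0x6815
+ 0x1700 = 0x7f15
+ 0x4e1e = 0xcd33
+ 0x7212 = 0x3f46
One's complement: ~0x3f46
Checksum = 0xc0b9


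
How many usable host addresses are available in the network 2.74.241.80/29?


Host bits = 32 - 29 = 3
Total addresses = 2^3 = 8
Usable = total - 2 (network and broadcast)
Usable hosts: 6


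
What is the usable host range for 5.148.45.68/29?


Network: 5.148.45.64
Broadcast: 5.148.45.71
First usable = network + 1
Last usable = broadcast - 1
Range: 5.148.45.65 to 5.148.45.70


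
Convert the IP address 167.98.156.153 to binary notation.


167 = 10100111
98 = 01100010
156 = 10011100
153 = 10011001
Binary: 10100111.01100010.10011100.10011001


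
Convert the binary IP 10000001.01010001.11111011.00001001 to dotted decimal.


10000001 = 129
01010001 = 81
11111011 = 251
00001001 = 9
IP: 129.81.251.9


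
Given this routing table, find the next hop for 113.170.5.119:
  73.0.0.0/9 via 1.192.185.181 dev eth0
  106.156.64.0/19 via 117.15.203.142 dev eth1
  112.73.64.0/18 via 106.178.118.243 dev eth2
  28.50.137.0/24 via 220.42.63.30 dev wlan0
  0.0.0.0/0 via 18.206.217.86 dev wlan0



Longest prefix match for 113.170.5.119:
  /9 73.0.0.0: no
  /19 106.156.64.0: no
  /18 112.73.64.0: no
  /24 28.50.137.0: no
  /0 0.0.0.0: MATCH
Selected: next-hop 18.206.217.86 via wlan0 (matched /0)


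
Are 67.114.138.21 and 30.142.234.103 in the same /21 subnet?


Mask: 255.255.248.0
67.114.138.21 AND mask = 67.114.136.0
30.142.234.103 AND mask = 30.142.232.0
No, different subnets (67.114.136.0 vs 30.142.232.0)


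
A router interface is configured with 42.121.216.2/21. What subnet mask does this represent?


/21 means 21 network bits, 11 host bits
Binary: 11111111111111111111100000000000
Mask: 255.255.248.0


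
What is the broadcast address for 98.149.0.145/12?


Network: 98.144.0.0/12
Host bits = 20
Set all host bits to 1:
Broadcast: 98.159.255.255


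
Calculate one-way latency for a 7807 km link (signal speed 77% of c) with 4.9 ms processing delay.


Speed = 0.77 * 3e5 km/s = 231000 km/s
Propagation delay = 7807 / 231000 = 0.0338 s = 33.7965 ms
Processing delay = 4.9 ms
Total one-way latency = 38.6965 ms


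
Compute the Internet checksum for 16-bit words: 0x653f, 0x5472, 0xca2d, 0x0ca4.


Sum all words (with carry folding):
+ 0x653f = 0x653f
+ 0x5472 = 0xb9b1
+ 0xca2d = 0x83df
+ 0x0ca4 = 0x9083
One's complement: ~0x9083
Checksum = 0x6f7c


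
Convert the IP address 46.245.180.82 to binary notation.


46 = 00101110
245 = 11110101
180 = 10110100
82 = 01010010
Binary: 00101110.11110101.10110100.01010010


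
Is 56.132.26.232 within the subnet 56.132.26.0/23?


Subnet network: 56.132.26.0
Test IP AND mask: 56.132.26.0
Yes, 56.132.26.232 is in 56.132.26.0/23


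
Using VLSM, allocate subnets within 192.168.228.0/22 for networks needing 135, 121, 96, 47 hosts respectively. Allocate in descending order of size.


135 hosts -> /24 (254 usable): 192.168.228.0/24
121 hosts -> /25 (126 usable): 192.168.229.0/25
96 hosts -> /25 (126 usable): 192.168.229.128/25
47 hosts -> /26 (62 usable): 192.168.230.0/26
Allocation: 192.168.228.0/24 (135 hosts, 254 usable); 192.168.229.0/25 (121 hosts, 126 usable); 192.168.229.128/25 (96 hosts, 126 usable); 192.168.230.0/26 (47 hosts, 62 usable)


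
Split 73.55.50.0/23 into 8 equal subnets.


New prefix = 23 + 3 = 26
Each subnet has 64 addresses
  73.55.50.0/26
  73.55.50.64/26
  73.55.50.128/26
  73.55.50.192/26
  73.55.51.0/26
  73.55.51.64/26
  73.55.51.128/26
  73.55.51.192/26
Subnets: 73.55.50.0/26, 73.55.50.64/26, 73.55.50.128/26, 73.55.50.192/26, 73.55.51.0/26, 73.55.51.64/26, 73.55.51.128/26, 73.55.51.192/26


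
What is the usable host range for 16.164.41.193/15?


Network: 16.164.0.0
Broadcast: 16.165.255.255
First usable = network + 1
Last usable = broadcast - 1
Range: 16.164.0.1 to 16.165.255.254


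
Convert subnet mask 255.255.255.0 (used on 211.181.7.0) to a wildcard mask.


Subnet mask: 255.255.255.0
Wildcard = 255.255.255.255 - subnet mask
255 - 255 = 0
255 - 255 = 0
255 - 255 = 0
255 - 0 = 255
Wildcard: 0.0.0.255


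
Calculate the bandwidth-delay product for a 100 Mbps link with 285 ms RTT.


BDP = bandwidth * RTT
= 100 Mbps * 285 ms
= 100 * 1e6 * 285 / 1000 bits
= 28500000 bits
= 3562500 bytes
= 3479.0039 KB
BDP = 28500000 bits (3562500 bytes)


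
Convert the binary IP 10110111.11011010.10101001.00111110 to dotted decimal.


10110111 = 183
11011010 = 218
10101001 = 169
00111110 = 62
IP: 183.218.169.62


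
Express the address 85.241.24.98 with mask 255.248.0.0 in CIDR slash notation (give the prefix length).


Binary: 11111111.11111000.00000000.00000000
Count leading 1s
Prefix: /13


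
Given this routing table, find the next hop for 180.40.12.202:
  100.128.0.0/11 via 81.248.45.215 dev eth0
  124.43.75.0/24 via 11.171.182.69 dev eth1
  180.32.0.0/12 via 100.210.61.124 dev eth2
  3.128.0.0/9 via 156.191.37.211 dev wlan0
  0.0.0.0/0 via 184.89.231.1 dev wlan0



Longest prefix match for 180.40.12.202:
  /11 100.128.0.0: no
  /24 124.43.75.0: no
  /12 180.32.0.0: MATCH
  /9 3.128.0.0: no
  /0 0.0.0.0: MATCH
Selected: next-hop 100.210.61.124 via eth2 (matched /12)


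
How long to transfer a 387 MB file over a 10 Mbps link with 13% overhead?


Effective throughput = 10 * (1 - 13/100) = 8.7 Mbps
File size in Mb = 387 * 8 = 3096 Mb
Time = 3096 / 8.7
Time = 355.8621 seconds


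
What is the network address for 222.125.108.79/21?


IP:   11011110.01111101.01101100.01001111
Mask: 11111111.11111111.11111000.00000000
AND operation:
Net:  11011110.01111101.01101000.00000000
Network: 222.125.104.0/21


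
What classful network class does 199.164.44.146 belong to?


First octet: 199
Binary: 11000111
110xxxxx -> Class C (192-223)
Class C, default mask 255.255.255.0 (/24)


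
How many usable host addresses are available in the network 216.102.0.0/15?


Host bits = 32 - 15 = 17
Total addresses = 2^17 = 131072
Usable = total - 2 (network and broadcast)
Usable hosts: 131070


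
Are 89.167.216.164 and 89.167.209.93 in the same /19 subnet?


Mask: 255.255.224.0
89.167.216.164 AND mask = 89.167.192.0
89.167.209.93 AND mask = 89.167.192.0
Yes, same subnet (89.167.192.0)


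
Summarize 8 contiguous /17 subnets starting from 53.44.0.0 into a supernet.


Original prefix: /17
Number of subnets: 8 = 2^3
New prefix = 17 - 3 = 14
Supernet: 53.44.0.0/14


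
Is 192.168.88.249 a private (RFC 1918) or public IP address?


RFC 1918 private ranges:
  10.0.0.0/8 (10.0.0.0 - 10.255.255.255)
  172.16.0.0/12 (172.16.0.0 - 172.31.255.255)
  192.168.0.0/16 (192.168.0.0 - 192.168.255.255)
Private (in 192.168.0.0/16)


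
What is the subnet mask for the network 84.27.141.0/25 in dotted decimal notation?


/25 means 25 network bits, 7 host bits
Binary: 11111111111111111111111110000000
Mask: 255.255.255.128


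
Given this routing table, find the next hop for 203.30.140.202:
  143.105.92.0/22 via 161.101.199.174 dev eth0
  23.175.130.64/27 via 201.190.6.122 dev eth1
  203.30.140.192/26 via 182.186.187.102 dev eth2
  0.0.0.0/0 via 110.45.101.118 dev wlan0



Longest prefix match for 203.30.140.202:
  /22 143.105.92.0: no
  /27 23.175.130.64: no
  /26 203.30.140.192: MATCH
  /0 0.0.0.0: MATCH
Selected: next-hop 182.186.187.102 via eth2 (matched /26)


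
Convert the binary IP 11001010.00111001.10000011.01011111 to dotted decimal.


11001010 = 202
00111001 = 57
10000011 = 131
01011111 = 95
IP: 202.57.131.95


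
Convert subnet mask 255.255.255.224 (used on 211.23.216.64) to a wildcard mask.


Subnet mask: 255.255.255.224
Wildcard = 255.255.255.255 - subnet mask
255 - 255 = 0
255 - 255 = 0
255 - 255 = 0
255 - 224 = 31
Wildcard: 0.0.0.31


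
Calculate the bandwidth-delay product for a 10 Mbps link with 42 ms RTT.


BDP = bandwidth * RTT
= 10 Mbps * 42 ms
= 10 * 1e6 * 42 / 1000 bits
= 420000 bits
= 52500 bytes
= 51.2695 KB
BDP = 420000 bits (52500 bytes)


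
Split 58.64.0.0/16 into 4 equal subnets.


New prefix = 16 + 2 = 18
Each subnet has 16384 addresses
  58.64.0.0/18
  58.64.64.0/18
  58.64.128.0/18
  58.64.192.0/18
Subnets: 58.64.0.0/18, 58.64.64.0/18, 58.64.128.0/18, 58.64.192.0/18


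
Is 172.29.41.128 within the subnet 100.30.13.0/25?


Subnet network: 100.30.13.0
Test IP AND mask: 172.29.41.128
No, 172.29.41.128 is not in 100.30.13.0/25


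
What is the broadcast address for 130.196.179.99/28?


Network: 130.196.179.96/28
Host bits = 4
Set all host bits to 1:
Broadcast: 130.196.179.111


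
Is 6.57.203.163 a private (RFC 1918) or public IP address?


RFC 1918 private ranges:
  10.0.0.0/8 (10.0.0.0 - 10.255.255.255)
  172.16.0.0/12 (172.16.0.0 - 172.31.255.255)
  192.168.0.0/16 (192.168.0.0 - 192.168.255.255)
Public (not in any RFC 1918 range)


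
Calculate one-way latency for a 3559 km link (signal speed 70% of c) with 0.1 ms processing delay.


Speed = 0.7 * 3e5 km/s = 210000 km/s
Propagation delay = 3559 / 210000 = 0.0169 s = 16.9476 ms
Processing delay = 0.1 ms
Total one-way latency = 17.0476 ms


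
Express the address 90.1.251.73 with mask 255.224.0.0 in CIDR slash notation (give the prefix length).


Binary: 11111111.11100000.00000000.00000000
Count leading 1s
Prefix: /11


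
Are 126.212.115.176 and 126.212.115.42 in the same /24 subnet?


Mask: 255.255.255.0
126.212.115.176 AND mask = 126.212.115.0
126.212.115.42 AND mask = 126.212.115.0
Yes, same subnet (126.212.115.0)


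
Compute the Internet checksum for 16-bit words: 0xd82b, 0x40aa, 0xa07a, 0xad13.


Sum all words (with carry folding):
+ 0xd82b = 0xd82b
+ 0x40aa = 0x18d6
+ 0xa07a = 0xb950
+ 0xad13 = 0x6664
One's complement: ~0x6664
Checksum = 0x999b


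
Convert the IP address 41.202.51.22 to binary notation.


41 = 00101001
202 = 11001010
51 = 00110011
22 = 00010110
Binary: 00101001.11001010.00110011.00010110


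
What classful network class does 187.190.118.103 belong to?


First octet: 187
Binary: 10111011
10xxxxxx -> Class B (128-191)
Class B, default mask 255.255.0.0 (/16)


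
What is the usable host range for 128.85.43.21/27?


Network: 128.85.43.0
Broadcast: 128.85.43.31
First usable = network + 1
Last usable = broadcast - 1
Range: 128.85.43.1 to 128.85.43.30


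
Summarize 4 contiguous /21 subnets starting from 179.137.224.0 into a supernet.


Original prefix: /21
Number of subnets: 4 = 2^2
New prefix = 21 - 2 = 19
Supernet: 179.137.224.0/19


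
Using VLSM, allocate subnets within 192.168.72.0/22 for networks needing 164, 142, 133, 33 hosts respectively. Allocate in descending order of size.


164 hosts -> /24 (254 usable): 192.168.72.0/24
142 hosts -> /24 (254 usable): 192.168.73.0/24
133 hosts -> /24 (254 usable): 192.168.74.0/24
33 hosts -> /26 (62 usable): 192.168.75.0/26
Allocation: 192.168.72.0/24 (164 hosts, 254 usable); 192.168.73.0/24 (142 hosts, 254 usable); 192.168.74.0/24 (133 hosts, 254 usable); 192.168.75.0/26 (33 hosts, 62 usable)


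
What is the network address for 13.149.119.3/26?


IP:   00001101.10010101.01110111.00000011
Mask: 11111111.11111111.11111111.11000000
AND operation:
Net:  00001101.10010101.01110111.00000000
Network: 13.149.119.0/26


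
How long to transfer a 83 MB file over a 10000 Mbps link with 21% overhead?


Effective throughput = 10000 * (1 - 21/100) = 7900 Mbps
File size in Mb = 83 * 8 = 664 Mb
Time = 664 / 7900
Time = 0.0841 seconds


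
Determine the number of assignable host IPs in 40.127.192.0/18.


Host bits = 32 - 18 = 14
Total addresses = 2^14 = 16384
Usable = total - 2 (network and broadcast)
Usable hosts: 16382


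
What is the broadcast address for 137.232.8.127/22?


Network: 137.232.8.0/22
Host bits = 10
Set all host bits to 1:
Broadcast: 137.232.11.255


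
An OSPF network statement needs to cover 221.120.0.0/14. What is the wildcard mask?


Subnet mask: 255.252.0.0
Wildcard = 255.255.255.255 - subnet mask
255 - 255 = 0
255 - 252 = 3
255 - 0 = 255
255 - 0 = 255
Wildcard: 0.3.255.255


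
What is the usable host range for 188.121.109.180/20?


Network: 188.121.96.0
Broadcast: 188.121.111.255
First usable = network + 1
Last usable = broadcast - 1
Range: 188.121.96.1 to 188.121.111.254


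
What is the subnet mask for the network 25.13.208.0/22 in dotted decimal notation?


/22 means 22 network bits, 10 host bits
Binary: 11111111111111111111110000000000
Mask: 255.255.252.0


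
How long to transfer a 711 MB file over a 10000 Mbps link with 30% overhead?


Effective throughput = 10000 * (1 - 30/100) = 7000 Mbps
File size in Mb = 711 * 8 = 5688 Mb
Time = 5688 / 7000
Time = 0.8126 seconds


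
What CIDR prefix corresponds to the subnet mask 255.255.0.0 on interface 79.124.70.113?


Binary: 11111111.11111111.00000000.00000000
Count leading 1s
Prefix: /16


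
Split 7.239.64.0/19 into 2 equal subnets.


New prefix = 19 + 1 = 20
Each subnet has 4096 addresses
  7.239.64.0/20
  7.239.80.0/20
Subnets: 7.239.64.0/20, 7.239.80.0/20


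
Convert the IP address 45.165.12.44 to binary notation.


45 = 00101101
165 = 10100101
12 = 00001100
44 = 00101100
Binary: 00101101.10100101.00001100.00101100


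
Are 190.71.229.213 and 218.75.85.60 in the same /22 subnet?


Mask: 255.255.252.0
190.71.229.213 AND mask = 190.71.228.0
218.75.85.60 AND mask = 218.75.84.0
No, different subnets (190.71.228.0 vs 218.75.84.0)


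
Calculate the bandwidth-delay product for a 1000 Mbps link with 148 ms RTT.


BDP = bandwidth * RTT
= 1000 Mbps * 148 ms
= 1000 * 1e6 * 148 / 1000 bits
= 148000000 bits
= 18500000 bytes
= 18066.4062 KB
BDP = 148000000 bits (18500000 bytes)


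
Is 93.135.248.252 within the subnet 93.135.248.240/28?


Subnet network: 93.135.248.240
Test IP AND mask: 93.135.248.240
Yes, 93.135.248.252 is in 93.135.248.240/28


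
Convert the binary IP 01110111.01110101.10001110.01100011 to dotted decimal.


01110111 = 119
01110101 = 117
10001110 = 142
01100011 = 99
IP: 119.117.142.99


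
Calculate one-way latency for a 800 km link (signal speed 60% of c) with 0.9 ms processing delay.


Speed = 0.6 * 3e5 km/s = 180000 km/s
Propagation delay = 800 / 180000 = 0.0044 s = 4.4444 ms
Processing delay = 0.9 ms
Total one-way latency = 5.3444 ms


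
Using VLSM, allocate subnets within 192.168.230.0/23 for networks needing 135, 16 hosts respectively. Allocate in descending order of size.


135 hosts -> /24 (254 usable): 192.168.230.0/24
16 hosts -> /27 (30 usable): 192.168.231.0/27
Allocation: 192.168.230.0/24 (135 hosts, 254 usable); 192.168.231.0/27 (16 hosts, 30 usable)


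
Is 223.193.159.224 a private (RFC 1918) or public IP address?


RFC 1918 private ranges:
  10.0.0.0/8 (10.0.0.0 - 10.255.255.255)
  172.16.0.0/12 (172.16.0.0 - 172.31.255.255)
  192.168.0.0/16 (192.168.0.0 - 192.168.255.255)
Public (not in any RFC 1918 range)


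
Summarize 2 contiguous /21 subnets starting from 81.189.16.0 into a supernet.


Original prefix: /21
Number of subnets: 2 = 2^1
New prefix = 21 - 1 = 20
Supernet: 81.189.16.0/20


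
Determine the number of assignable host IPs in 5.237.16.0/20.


Host bits = 32 - 20 = 12
Total addresses = 2^12 = 4096
Usable = total - 2 (network and broadcast)
Usable hosts: 4094


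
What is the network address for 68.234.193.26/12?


IP:   01000100.11101010.11000001.00011010
Mask: 11111111.11110000.00000000.00000000
AND operation:
Net:  01000100.11100000.00000000.00000000
Network: 68.224.0.0/12


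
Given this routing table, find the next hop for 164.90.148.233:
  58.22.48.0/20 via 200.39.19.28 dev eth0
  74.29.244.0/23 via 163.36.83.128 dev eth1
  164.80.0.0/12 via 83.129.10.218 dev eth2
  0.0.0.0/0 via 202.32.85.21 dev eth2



Longest prefix match for 164.90.148.233:
  /20 58.22.48.0: no
  /23 74.29.244.0: no
  /12 164.80.0.0: MATCH
  /0 0.0.0.0: MATCH
Selected: next-hop 83.129.10.218 via eth2 (matched /12)


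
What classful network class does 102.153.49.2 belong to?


First octet: 102
Binary: 01100110
0xxxxxxx -> Class A (1-126)
Class A, default mask 255.0.0.0 (/8)


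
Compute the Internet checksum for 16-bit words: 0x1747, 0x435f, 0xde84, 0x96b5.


Sum all words (with carry folding):
+ 0x1747 = 0x1747
+ 0x435f = 0x5aa6
+ 0xde84 = 0x392b
+ 0x96b5 = 0xcfe0
One's complement: ~0xcfe0
Checksum = 0x301f


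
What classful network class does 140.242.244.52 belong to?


First octet: 140
Binary: 10001100
10xxxxxx -> Class B (128-191)
Class B, default mask 255.255.0.0 (/16)


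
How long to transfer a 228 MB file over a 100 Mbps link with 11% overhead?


Effective throughput = 100 * (1 - 11/100) = 89 Mbps
File size in Mb = 228 * 8 = 1824 Mb
Time = 1824 / 89
Time = 20.4944 seconds


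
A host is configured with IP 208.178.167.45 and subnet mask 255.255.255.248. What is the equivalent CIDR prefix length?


Binary: 11111111.11111111.11111111.11111000
Count leading 1s
Prefix: /29


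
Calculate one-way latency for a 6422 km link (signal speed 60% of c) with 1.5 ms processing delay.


Speed = 0.6 * 3e5 km/s = 180000 km/s
Propagation delay = 6422 / 180000 = 0.0357 s = 35.6778 ms
Processing delay = 1.5 ms
Total one-way latency = 37.1778 ms


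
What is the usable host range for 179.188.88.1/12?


Network: 179.176.0.0
Broadcast: 179.191.255.255
First usable = network + 1
Last usable = broadcast - 1
Range: 179.176.0.1 to 179.191.255.254


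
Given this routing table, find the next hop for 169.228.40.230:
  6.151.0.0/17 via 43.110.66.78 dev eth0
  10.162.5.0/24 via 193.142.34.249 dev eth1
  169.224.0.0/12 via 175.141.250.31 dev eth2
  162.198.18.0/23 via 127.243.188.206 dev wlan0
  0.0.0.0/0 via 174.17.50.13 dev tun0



Longest prefix match for 169.228.40.230:
  /17 6.151.0.0: no
  /24 10.162.5.0: no
  /12 169.224.0.0: MATCH
  /23 162.198.18.0: no
  /0 0.0.0.0: MATCH
Selected: next-hop 175.141.250.31 via eth2 (matched /12)


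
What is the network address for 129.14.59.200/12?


IP:   10000001.00001110.00111011.11001000
Mask: 11111111.11110000.00000000.00000000
AND operation:
Net:  10000001.00000000.00000000.00000000
Network: 129.0.0.0/12


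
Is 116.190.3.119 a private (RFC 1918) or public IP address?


RFC 1918 private ranges:
  10.0.0.0/8 (10.0.0.0 - 10.255.255.255)
  172.16.0.0/12 (172.16.0.0 - 172.31.255.255)
  192.168.0.0/16 (192.168.0.0 - 192.168.255.255)
Public (not in any RFC 1918 range)


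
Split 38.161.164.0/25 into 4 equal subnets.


New prefix = 25 + 2 = 27
Each subnet has 32 addresses
  38.161.164.0/27
  38.161.164.32/27
  38.161.164.64/27
  38.161.164.96/27
Subnets: 38.161.164.0/27, 38.161.164.32/27, 38.161.164.64/27, 38.161.164.96/27


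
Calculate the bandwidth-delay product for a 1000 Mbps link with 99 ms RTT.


BDP = bandwidth * RTT
= 1000 Mbps * 99 ms
= 1000 * 1e6 * 99 / 1000 bits
= 99000000 bits
= 12375000 bytes
= 12084.9609 KB
BDP = 99000000 bits (12375000 bytes)


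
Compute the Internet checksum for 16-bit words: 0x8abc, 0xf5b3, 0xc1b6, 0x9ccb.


Sum all words (with carry folding):
+ 0x8abc = 0x8abc
+ 0xf5b3 = 0x8070
+ 0xc1b6 = 0x4227
+ 0x9ccb = 0xdef2
One's complement: ~0xdef2
Checksum = 0x210d


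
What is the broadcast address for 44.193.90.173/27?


Network: 44.193.90.160/27
Host bits = 5
Set all host bits to 1:
Broadcast: 44.193.90.191


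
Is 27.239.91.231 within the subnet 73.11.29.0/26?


Subnet network: 73.11.29.0
Test IP AND mask: 27.239.91.192
No, 27.239.91.231 is not in 73.11.29.0/26


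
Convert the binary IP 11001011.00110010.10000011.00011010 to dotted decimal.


11001011 = 203
00110010 = 50
10000011 = 131
00011010 = 26
IP: 203.50.131.26


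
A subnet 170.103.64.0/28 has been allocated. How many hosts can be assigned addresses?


Host bits = 32 - 28 = 4
Total addresses = 2^4 = 16
Usable = total - 2 (network and broadcast)
Usable hosts: 14


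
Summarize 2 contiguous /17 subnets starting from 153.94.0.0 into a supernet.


Original prefix: /17
Number of subnets: 2 = 2^1
New prefix = 17 - 1 = 16
Supernet: 153.94.0.0/16


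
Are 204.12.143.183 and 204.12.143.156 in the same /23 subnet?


Mask: 255.255.254.0
204.12.143.183 AND mask = 204.12.142.0
204.12.143.156 AND mask = 204.12.142.0
Yes, same subnet (204.12.142.0)


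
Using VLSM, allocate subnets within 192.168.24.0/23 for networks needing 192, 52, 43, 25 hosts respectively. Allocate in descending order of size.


192 hosts -> /24 (254 usable): 192.168.24.0/24
52 hosts -> /26 (62 usable): 192.168.25.0/26
43 hosts -> /26 (62 usable): 192.168.25.64/26
25 hosts -> /27 (30 usable): 192.168.25.128/27
Allocation: 192.168.24.0/24 (192 hosts, 254 usable); 192.168.25.0/26 (52 hosts, 62 usable); 192.168.25.64/26 (43 hosts, 62 usable); 192.168.25.128/27 (25 hosts, 30 usable)


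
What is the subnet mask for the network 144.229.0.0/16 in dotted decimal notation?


/16 means 16 network bits, 16 host bits
Binary: 11111111111111110000000000000000
Mask: 255.255.0.0


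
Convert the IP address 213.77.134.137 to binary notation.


213 = 11010101
77 = 01001101
134 = 10000110
137 = 10001001
Binary: 11010101.01001101.10000110.10001001


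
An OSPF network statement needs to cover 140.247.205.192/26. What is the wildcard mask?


Subnet mask: 255.255.255.192
Wildcard = 255.255.255.255 - subnet mask
255 - 255 = 0
255 - 255 = 0
255 - 255 = 0
255 - 192 = 63
Wildcard: 0.0.0.63


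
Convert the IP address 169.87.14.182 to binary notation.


169 = 10101001
87 = 01010111
14 = 00001110
182 = 10110110
Binary: 10101001.01010111.00001110.10110110


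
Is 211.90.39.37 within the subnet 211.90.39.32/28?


Subnet network: 211.90.39.32
Test IP AND mask: 211.90.39.32
Yes, 211.90.39.37 is in 211.90.39.32/28


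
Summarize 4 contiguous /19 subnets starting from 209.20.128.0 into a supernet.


Original prefix: /19
Number of subnets: 4 = 2^2
New prefix = 19 - 2 = 17
Supernet: 209.20.128.0/17


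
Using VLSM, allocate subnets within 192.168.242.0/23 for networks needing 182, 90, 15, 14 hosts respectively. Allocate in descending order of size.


182 hosts -> /24 (254 usable): 192.168.242.0/24
90 hosts -> /25 (126 usable): 192.168.243.0/25
15 hosts -> /27 (30 usable): 192.168.243.128/27
14 hosts -> /28 (14 usable): 192.168.243.160/28
Allocation: 192.168.242.0/24 (182 hosts, 254 usable); 192.168.243.0/25 (90 hosts, 126 usable); 192.168.243.128/27 (15 hosts, 30 usable); 192.168.243.160/28 (14 hosts, 14 usable)


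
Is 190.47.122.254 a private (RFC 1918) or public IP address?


RFC 1918 private ranges:
  10.0.0.0/8 (10.0.0.0 - 10.255.255.255)
  172.16.0.0/12 (172.16.0.0 - 172.31.255.255)
  192.168.0.0/16 (192.168.0.0 - 192.168.255.255)
Public (not in any RFC 1918 range)


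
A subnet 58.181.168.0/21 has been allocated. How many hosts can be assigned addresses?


Host bits = 32 - 21 = 11
Total addresses = 2^11 = 2048
Usable = total - 2 (network and broadcast)
Usable hosts: 2046


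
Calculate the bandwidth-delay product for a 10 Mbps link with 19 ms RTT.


BDP = bandwidth * RTT
= 10 Mbps * 19 ms
= 10 * 1e6 * 19 / 1000 bits
= 190000 bits
= 23750 bytes
= 23.1934 KB
BDP = 190000 bits (23750 bytes)


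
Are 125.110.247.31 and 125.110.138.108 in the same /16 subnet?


Mask: 255.255.0.0
125.110.247.31 AND mask = 125.110.0.0
125.110.138.108 AND mask = 125.110.0.0
Yes, same subnet (125.110.0.0)


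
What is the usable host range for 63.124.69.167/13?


Network: 63.120.0.0
Broadcast: 63.127.255.255
First usable = network + 1
Last usable = broadcast - 1
Range: 63.120.0.1 to 63.127.255.254


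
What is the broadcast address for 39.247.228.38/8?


Network: 39.0.0.0/8
Host bits = 24
Set all host bits to 1:
Broadcast: 39.255.255.255


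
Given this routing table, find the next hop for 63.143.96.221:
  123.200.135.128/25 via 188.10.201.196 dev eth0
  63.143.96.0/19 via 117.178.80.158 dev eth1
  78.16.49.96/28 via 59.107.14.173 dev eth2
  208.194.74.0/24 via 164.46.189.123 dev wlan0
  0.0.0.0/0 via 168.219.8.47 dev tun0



Longest prefix match for 63.143.96.221:
  /25 123.200.135.128: no
  /19 63.143.96.0: MATCH
  /28 78.16.49.96: no
  /24 208.194.74.0: no
  /0 0.0.0.0: MATCH
Selected: next-hop 117.178.80.158 via eth1 (matched /19)


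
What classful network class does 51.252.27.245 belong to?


First octet: 51
Binary: 00110011
0xxxxxxx -> Class A (1-126)
Class A, default mask 255.0.0.0 (/8)


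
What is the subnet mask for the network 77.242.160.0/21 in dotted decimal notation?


/21 means 21 network bits, 11 host bits
Binary: 11111111111111111111100000000000
Mask: 255.255.248.0


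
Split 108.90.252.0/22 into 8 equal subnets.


New prefix = 22 + 3 = 25
Each subnet has 128 addresses
  108.90.252.0/25
  108.90.252.128/25
  108.90.253.0/25
  108.90.253.128/25
  108.90.254.0/25
  108.90.254.128/25
  108.90.255.0/25
  108.90.255.128/25
Subnets: 108.90.252.0/25, 108.90.252.128/25, 108.90.253.0/25, 108.90.253.128/25, 108.90.254.0/25, 108.90.254.128/25, 108.90.255.0/25, 108.90.255.128/25


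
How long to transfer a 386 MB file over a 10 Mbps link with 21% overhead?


Effective throughput = 10 * (1 - 21/100) = 7.9 Mbps
File size in Mb = 386 * 8 = 3088 Mb
Time = 3088 / 7.9
Time = 390.8861 seconds


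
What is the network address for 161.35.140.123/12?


IP:   10100001.00100011.10001100.01111011
Mask: 11111111.11110000.00000000.00000000
AND operation:
Net:  10100001.00100000.00000000.00000000
Network: 161.32.0.0/12


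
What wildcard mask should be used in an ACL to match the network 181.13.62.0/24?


Subnet mask: 255.255.255.0
Wildcard = 255.255.255.255 - subnet mask
255 - 255 = 0
255 - 255 = 0
255 - 255 = 0
255 - 0 = 255
Wildcard: 0.0.0.255


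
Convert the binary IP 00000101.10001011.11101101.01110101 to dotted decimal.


00000101 = 5
10001011 = 139
11101101 = 237
01110101 = 117
IP: 5.139.237.117


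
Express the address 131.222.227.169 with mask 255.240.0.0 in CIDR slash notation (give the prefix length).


Binary: 11111111.11110000.00000000.00000000
Count leading 1s
Prefix: /12


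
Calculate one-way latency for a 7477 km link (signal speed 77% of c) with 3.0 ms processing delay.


Speed = 0.77 * 3e5 km/s = 231000 km/s
Propagation delay = 7477 / 231000 = 0.0324 s = 32.368 ms
Processing delay = 3.0 ms
Total one-way latency = 35.368 ms


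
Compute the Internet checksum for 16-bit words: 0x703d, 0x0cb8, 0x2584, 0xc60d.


Sum all words (with carry folding):
+ 0x703d = 0x703d
+ 0x0cb8 = 0x7cf5
+ 0x2584 = 0xa279
+ 0xc60d = 0x6887
One's complement: ~0x6887
Checksum = 0x9778


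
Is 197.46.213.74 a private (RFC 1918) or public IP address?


RFC 1918 private ranges:
  10.0.0.0/8 (10.0.0.0 - 10.255.255.255)
  172.16.0.0/12 (172.16.0.0 - 172.31.255.255)
  192.168.0.0/16 (192.168.0.0 - 192.168.255.255)
Public (not in any RFC 1918 range)


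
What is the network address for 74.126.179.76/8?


IP:   01001010.01111110.10110011.01001100
Mask: 11111111.00000000.00000000.00000000
AND operation:
Net:  01001010.00000000.00000000.00000000
Network: 74.0.0.0/8


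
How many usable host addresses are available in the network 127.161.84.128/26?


Host bits = 32 - 26 = 6
Total addresses = 2^6 = 64
Usable = total - 2 (network and broadcast)
Usable hosts: 62


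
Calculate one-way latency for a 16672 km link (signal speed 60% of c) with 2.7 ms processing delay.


Speed = 0.6 * 3e5 km/s = 180000 km/s
Propagation delay = 16672 / 180000 = 0.0926 s = 92.6222 ms
Processing delay = 2.7 ms
Total one-way latency = 95.3222 ms


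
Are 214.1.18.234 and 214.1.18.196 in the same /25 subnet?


Mask: 255.255.255.128
214.1.18.234 AND mask = 214.1.18.128
214.1.18.196 AND mask = 214.1.18.128
Yes, same subnet (214.1.18.128)


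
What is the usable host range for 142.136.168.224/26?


Network: 142.136.168.192
Broadcast: 142.136.168.255
First usable = network + 1
Last usable = broadcast - 1
Range: 142.136.168.193 to 142.136.168.254


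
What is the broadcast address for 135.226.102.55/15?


Network: 135.226.0.0/15
Host bits = 17
Set all host bits to 1:
Broadcast: 135.227.255.255
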